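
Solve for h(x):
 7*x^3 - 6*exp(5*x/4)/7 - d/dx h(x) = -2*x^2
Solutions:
 h(x) = C1 + 7*x^4/4 + 2*x^3/3 - 24*exp(5*x/4)/35


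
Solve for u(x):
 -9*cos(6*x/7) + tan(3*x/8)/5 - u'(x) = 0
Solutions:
 u(x) = C1 - 8*log(cos(3*x/8))/15 - 21*sin(6*x/7)/2


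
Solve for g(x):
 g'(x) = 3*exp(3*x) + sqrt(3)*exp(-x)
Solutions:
 g(x) = C1 + exp(3*x) - sqrt(3)*exp(-x)


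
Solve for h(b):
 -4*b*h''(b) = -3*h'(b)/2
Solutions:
 h(b) = C1 + C2*b^(11/8)


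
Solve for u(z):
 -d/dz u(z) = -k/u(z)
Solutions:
 u(z) = -sqrt(C1 + 2*k*z)
 u(z) = sqrt(C1 + 2*k*z)


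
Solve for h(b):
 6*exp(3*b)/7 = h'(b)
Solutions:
 h(b) = C1 + 2*exp(3*b)/7


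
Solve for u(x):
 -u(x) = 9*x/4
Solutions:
 u(x) = -9*x/4


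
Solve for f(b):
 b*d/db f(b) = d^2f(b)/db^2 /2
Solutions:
 f(b) = C1 + C2*erfi(b)


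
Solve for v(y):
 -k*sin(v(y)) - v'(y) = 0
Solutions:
 v(y) = -acos((-C1 - exp(2*k*y))/(C1 - exp(2*k*y))) + 2*pi
 v(y) = acos((-C1 - exp(2*k*y))/(C1 - exp(2*k*y)))


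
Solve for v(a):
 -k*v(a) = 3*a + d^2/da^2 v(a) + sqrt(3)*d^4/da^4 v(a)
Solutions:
 v(a) = C1*exp(-sqrt(2)*3^(3/4)*a*sqrt(-sqrt(-4*sqrt(3)*k + 1) - 1)/6) + C2*exp(sqrt(2)*3^(3/4)*a*sqrt(-sqrt(-4*sqrt(3)*k + 1) - 1)/6) + C3*exp(-sqrt(2)*3^(3/4)*a*sqrt(sqrt(-4*sqrt(3)*k + 1) - 1)/6) + C4*exp(sqrt(2)*3^(3/4)*a*sqrt(sqrt(-4*sqrt(3)*k + 1) - 1)/6) - 3*a/k


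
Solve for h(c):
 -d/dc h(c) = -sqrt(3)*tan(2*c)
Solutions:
 h(c) = C1 - sqrt(3)*log(cos(2*c))/2


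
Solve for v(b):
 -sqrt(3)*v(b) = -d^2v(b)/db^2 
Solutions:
 v(b) = C1*exp(-3^(1/4)*b) + C2*exp(3^(1/4)*b)


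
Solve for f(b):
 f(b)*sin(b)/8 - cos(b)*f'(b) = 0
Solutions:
 f(b) = C1/cos(b)^(1/8)


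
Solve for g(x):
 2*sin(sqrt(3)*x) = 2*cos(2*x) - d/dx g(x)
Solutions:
 g(x) = C1 + sin(2*x) + 2*sqrt(3)*cos(sqrt(3)*x)/3


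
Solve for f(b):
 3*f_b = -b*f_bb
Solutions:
 f(b) = C1 + C2/b^2


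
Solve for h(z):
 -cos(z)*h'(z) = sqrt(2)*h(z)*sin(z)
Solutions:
 h(z) = C1*cos(z)^(sqrt(2))


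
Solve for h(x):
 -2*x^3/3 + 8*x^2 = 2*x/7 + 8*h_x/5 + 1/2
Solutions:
 h(x) = C1 - 5*x^4/48 + 5*x^3/3 - 5*x^2/56 - 5*x/16


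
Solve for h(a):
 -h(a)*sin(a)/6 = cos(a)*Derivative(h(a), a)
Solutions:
 h(a) = C1*cos(a)^(1/6)


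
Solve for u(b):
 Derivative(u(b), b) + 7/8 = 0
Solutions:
 u(b) = C1 - 7*b/8


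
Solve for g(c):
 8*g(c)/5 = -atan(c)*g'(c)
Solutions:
 g(c) = C1*exp(-8*Integral(1/atan(c), c)/5)


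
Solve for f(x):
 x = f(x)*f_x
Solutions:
 f(x) = -sqrt(C1 + x^2)
 f(x) = sqrt(C1 + x^2)


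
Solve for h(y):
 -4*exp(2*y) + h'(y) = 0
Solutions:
 h(y) = C1 + 2*exp(2*y)


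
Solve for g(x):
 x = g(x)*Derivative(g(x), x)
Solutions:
 g(x) = -sqrt(C1 + x^2)
 g(x) = sqrt(C1 + x^2)


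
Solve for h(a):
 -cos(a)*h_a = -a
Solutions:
 h(a) = C1 + Integral(a/cos(a), a)


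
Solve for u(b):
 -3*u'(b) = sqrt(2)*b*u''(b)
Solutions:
 u(b) = C1 + C2*b^(1 - 3*sqrt(2)/2)


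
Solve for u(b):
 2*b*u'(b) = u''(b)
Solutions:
 u(b) = C1 + C2*erfi(b)


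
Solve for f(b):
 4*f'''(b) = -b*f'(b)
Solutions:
 f(b) = C1 + Integral(C2*airyai(-2^(1/3)*b/2) + C3*airybi(-2^(1/3)*b/2), b)


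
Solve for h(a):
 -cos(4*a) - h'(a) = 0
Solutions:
 h(a) = C1 - sin(4*a)/4


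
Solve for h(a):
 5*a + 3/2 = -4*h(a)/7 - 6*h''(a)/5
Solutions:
 h(a) = C1*sin(sqrt(210)*a/21) + C2*cos(sqrt(210)*a/21) - 35*a/4 - 21/8


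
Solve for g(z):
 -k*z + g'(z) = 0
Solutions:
 g(z) = C1 + k*z^2/2


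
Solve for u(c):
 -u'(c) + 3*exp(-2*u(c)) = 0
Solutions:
 u(c) = log(-sqrt(C1 + 6*c))
 u(c) = log(C1 + 6*c)/2


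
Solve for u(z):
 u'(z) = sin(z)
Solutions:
 u(z) = C1 - cos(z)


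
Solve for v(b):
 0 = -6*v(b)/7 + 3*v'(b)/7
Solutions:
 v(b) = C1*exp(2*b)


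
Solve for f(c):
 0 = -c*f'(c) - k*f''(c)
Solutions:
 f(c) = C1 + C2*sqrt(k)*erf(sqrt(2)*c*sqrt(1/k)/2)


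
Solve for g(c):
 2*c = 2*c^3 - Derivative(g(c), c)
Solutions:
 g(c) = C1 + c^4/2 - c^2


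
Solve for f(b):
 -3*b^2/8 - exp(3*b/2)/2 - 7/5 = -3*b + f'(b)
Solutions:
 f(b) = C1 - b^3/8 + 3*b^2/2 - 7*b/5 - exp(3*b/2)/3


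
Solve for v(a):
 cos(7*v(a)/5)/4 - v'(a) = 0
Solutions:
 -a/4 - 5*log(sin(7*v(a)/5) - 1)/14 + 5*log(sin(7*v(a)/5) + 1)/14 = C1


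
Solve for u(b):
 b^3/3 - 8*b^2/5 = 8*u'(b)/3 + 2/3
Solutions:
 u(b) = C1 + b^4/32 - b^3/5 - b/4


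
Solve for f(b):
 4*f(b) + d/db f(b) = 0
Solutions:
 f(b) = C1*exp(-4*b)


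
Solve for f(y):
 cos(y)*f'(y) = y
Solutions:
 f(y) = C1 + Integral(y/cos(y), y)


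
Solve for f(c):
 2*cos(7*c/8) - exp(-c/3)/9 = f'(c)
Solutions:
 f(c) = C1 + 16*sin(7*c/8)/7 + exp(-c/3)/3


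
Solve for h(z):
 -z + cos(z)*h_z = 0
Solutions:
 h(z) = C1 + Integral(z/cos(z), z)


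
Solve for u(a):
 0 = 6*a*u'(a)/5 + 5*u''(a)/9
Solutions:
 u(a) = C1 + C2*erf(3*sqrt(3)*a/5)


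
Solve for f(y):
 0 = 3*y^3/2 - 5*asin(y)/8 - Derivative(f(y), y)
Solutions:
 f(y) = C1 + 3*y^4/8 - 5*y*asin(y)/8 - 5*sqrt(1 - y^2)/8


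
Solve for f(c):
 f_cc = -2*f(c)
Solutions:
 f(c) = C1*sin(sqrt(2)*c) + C2*cos(sqrt(2)*c)


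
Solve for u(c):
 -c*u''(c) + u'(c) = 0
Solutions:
 u(c) = C1 + C2*c^2


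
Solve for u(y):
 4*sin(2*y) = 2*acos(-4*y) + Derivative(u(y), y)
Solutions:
 u(y) = C1 - 2*y*acos(-4*y) - sqrt(1 - 16*y^2)/2 - 2*cos(2*y)


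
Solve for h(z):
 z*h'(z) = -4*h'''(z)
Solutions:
 h(z) = C1 + Integral(C2*airyai(-2^(1/3)*z/2) + C3*airybi(-2^(1/3)*z/2), z)


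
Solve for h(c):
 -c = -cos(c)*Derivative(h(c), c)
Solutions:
 h(c) = C1 + Integral(c/cos(c), c)


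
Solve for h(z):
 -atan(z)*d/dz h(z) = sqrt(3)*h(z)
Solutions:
 h(z) = C1*exp(-sqrt(3)*Integral(1/atan(z), z))


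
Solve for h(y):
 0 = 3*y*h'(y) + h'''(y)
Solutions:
 h(y) = C1 + Integral(C2*airyai(-3^(1/3)*y) + C3*airybi(-3^(1/3)*y), y)


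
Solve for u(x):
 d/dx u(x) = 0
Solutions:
 u(x) = C1


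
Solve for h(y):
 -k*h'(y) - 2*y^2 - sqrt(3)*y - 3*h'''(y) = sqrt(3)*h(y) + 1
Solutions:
 h(y) = C1*exp(2^(1/3)*y*(2*k/(sqrt(4*k^3 + 243) + 9*sqrt(3))^(1/3) - 2^(1/3)*(sqrt(4*k^3 + 243) + 9*sqrt(3))^(1/3))/6) + C2*exp(2^(1/3)*y*(8*k/((-1 + sqrt(3)*I)*(sqrt(4*k^3 + 243) + 9*sqrt(3))^(1/3)) + 2^(1/3)*(sqrt(4*k^3 + 243) + 9*sqrt(3))^(1/3) - 2^(1/3)*sqrt(3)*I*(sqrt(4*k^3 + 243) + 9*sqrt(3))^(1/3))/12) + C3*exp(2^(1/3)*y*(-8*k/((1 + sqrt(3)*I)*(sqrt(4*k^3 + 243) + 9*sqrt(3))^(1/3)) + 2^(1/3)*(sqrt(4*k^3 + 243) + 9*sqrt(3))^(1/3) + 2^(1/3)*sqrt(3)*I*(sqrt(4*k^3 + 243) + 9*sqrt(3))^(1/3))/12) - 4*sqrt(3)*k^2/9 + 4*k*y/3 + sqrt(3)*k/3 - 2*sqrt(3)*y^2/3 - y - sqrt(3)/3


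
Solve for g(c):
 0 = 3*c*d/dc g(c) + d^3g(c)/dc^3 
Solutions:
 g(c) = C1 + Integral(C2*airyai(-3^(1/3)*c) + C3*airybi(-3^(1/3)*c), c)


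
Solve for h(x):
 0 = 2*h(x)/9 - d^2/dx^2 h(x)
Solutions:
 h(x) = C1*exp(-sqrt(2)*x/3) + C2*exp(sqrt(2)*x/3)


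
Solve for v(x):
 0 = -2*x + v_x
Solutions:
 v(x) = C1 + x^2


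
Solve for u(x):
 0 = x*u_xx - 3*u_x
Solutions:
 u(x) = C1 + C2*x^4


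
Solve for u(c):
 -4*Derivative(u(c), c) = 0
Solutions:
 u(c) = C1


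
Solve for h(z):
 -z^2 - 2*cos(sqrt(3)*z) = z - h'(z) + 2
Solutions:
 h(z) = C1 + z^3/3 + z^2/2 + 2*z + 2*sqrt(3)*sin(sqrt(3)*z)/3


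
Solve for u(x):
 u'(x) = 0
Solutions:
 u(x) = C1


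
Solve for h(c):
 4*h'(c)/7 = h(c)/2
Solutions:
 h(c) = C1*exp(7*c/8)


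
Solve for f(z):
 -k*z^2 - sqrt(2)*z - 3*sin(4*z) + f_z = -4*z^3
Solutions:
 f(z) = C1 + k*z^3/3 - z^4 + sqrt(2)*z^2/2 - 3*cos(4*z)/4


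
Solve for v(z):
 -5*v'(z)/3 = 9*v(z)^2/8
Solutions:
 v(z) = 40/(C1 + 27*z)


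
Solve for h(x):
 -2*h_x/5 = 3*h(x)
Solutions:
 h(x) = C1*exp(-15*x/2)


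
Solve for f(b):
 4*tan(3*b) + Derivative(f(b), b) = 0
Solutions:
 f(b) = C1 + 4*log(cos(3*b))/3


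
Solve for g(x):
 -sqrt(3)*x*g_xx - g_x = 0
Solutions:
 g(x) = C1 + C2*x^(1 - sqrt(3)/3)


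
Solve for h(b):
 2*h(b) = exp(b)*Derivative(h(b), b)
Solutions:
 h(b) = C1*exp(-2*exp(-b))


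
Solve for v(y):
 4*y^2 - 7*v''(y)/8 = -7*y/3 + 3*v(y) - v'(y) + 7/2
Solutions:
 v(y) = 4*y^2/3 + 5*y/3 + (C1*sin(2*sqrt(38)*y/7) + C2*cos(2*sqrt(38)*y/7))*exp(4*y/7) - 25/18


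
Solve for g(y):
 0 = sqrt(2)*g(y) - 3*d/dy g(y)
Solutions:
 g(y) = C1*exp(sqrt(2)*y/3)


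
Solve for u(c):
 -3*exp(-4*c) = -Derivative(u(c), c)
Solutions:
 u(c) = C1 - 3*exp(-4*c)/4


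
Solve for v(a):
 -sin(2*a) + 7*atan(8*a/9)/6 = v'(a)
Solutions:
 v(a) = C1 + 7*a*atan(8*a/9)/6 - 21*log(64*a^2 + 81)/32 + cos(2*a)/2


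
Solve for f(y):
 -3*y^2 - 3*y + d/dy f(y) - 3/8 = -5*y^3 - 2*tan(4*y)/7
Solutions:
 f(y) = C1 - 5*y^4/4 + y^3 + 3*y^2/2 + 3*y/8 + log(cos(4*y))/14


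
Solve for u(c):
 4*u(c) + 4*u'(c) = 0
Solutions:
 u(c) = C1*exp(-c)


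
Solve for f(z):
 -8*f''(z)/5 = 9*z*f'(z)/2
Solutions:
 f(z) = C1 + C2*erf(3*sqrt(10)*z/8)


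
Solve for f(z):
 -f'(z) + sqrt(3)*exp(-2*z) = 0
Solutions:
 f(z) = C1 - sqrt(3)*exp(-2*z)/2


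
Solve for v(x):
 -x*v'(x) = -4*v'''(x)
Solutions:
 v(x) = C1 + Integral(C2*airyai(2^(1/3)*x/2) + C3*airybi(2^(1/3)*x/2), x)


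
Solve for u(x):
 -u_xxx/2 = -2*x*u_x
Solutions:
 u(x) = C1 + Integral(C2*airyai(2^(2/3)*x) + C3*airybi(2^(2/3)*x), x)


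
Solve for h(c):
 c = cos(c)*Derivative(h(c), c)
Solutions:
 h(c) = C1 + Integral(c/cos(c), c)


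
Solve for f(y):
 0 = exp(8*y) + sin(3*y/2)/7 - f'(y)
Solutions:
 f(y) = C1 + exp(8*y)/8 - 2*cos(3*y/2)/21


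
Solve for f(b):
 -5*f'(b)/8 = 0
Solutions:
 f(b) = C1


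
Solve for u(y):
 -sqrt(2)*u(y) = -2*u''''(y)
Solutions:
 u(y) = C1*exp(-2^(7/8)*y/2) + C2*exp(2^(7/8)*y/2) + C3*sin(2^(7/8)*y/2) + C4*cos(2^(7/8)*y/2)


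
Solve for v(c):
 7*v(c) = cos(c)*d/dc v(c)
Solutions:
 v(c) = C1*sqrt(sin(c) + 1)*(sin(c)^3 + 3*sin(c)^2 + 3*sin(c) + 1)/(sqrt(sin(c) - 1)*(sin(c)^3 - 3*sin(c)^2 + 3*sin(c) - 1))


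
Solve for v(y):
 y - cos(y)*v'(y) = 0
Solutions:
 v(y) = C1 + Integral(y/cos(y), y)


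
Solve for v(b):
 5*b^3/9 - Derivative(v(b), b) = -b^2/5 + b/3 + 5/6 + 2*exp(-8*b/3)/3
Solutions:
 v(b) = C1 + 5*b^4/36 + b^3/15 - b^2/6 - 5*b/6 + exp(-8*b/3)/4


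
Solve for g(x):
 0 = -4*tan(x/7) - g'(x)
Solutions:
 g(x) = C1 + 28*log(cos(x/7))


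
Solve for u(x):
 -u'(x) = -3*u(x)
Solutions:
 u(x) = C1*exp(3*x)


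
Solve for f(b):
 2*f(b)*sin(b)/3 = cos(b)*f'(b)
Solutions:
 f(b) = C1/cos(b)^(2/3)


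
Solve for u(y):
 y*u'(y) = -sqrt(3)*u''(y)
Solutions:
 u(y) = C1 + C2*erf(sqrt(2)*3^(3/4)*y/6)


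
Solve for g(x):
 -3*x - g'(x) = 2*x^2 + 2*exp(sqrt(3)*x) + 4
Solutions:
 g(x) = C1 - 2*x^3/3 - 3*x^2/2 - 4*x - 2*sqrt(3)*exp(sqrt(3)*x)/3


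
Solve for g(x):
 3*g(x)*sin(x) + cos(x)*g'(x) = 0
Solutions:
 g(x) = C1*cos(x)^3


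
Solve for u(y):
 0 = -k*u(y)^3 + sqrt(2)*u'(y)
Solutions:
 u(y) = -sqrt(-1/(C1 + sqrt(2)*k*y))
 u(y) = sqrt(-1/(C1 + sqrt(2)*k*y))


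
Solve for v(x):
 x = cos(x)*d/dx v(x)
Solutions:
 v(x) = C1 + Integral(x/cos(x), x)


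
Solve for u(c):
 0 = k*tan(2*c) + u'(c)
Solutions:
 u(c) = C1 + k*log(cos(2*c))/2


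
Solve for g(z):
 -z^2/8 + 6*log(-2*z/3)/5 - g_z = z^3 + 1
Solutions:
 g(z) = C1 - z^4/4 - z^3/24 + 6*z*log(-z)/5 + z*(-11 - 6*log(3) + 6*log(2))/5


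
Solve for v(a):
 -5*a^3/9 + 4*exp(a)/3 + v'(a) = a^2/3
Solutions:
 v(a) = C1 + 5*a^4/36 + a^3/9 - 4*exp(a)/3


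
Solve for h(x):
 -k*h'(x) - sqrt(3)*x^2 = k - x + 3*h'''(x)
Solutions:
 h(x) = C1 + C2*exp(-sqrt(3)*x*sqrt(-k)/3) + C3*exp(sqrt(3)*x*sqrt(-k)/3) - x - sqrt(3)*x^3/(3*k) + x^2/(2*k) + 6*sqrt(3)*x/k^2


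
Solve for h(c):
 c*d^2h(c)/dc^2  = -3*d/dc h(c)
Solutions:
 h(c) = C1 + C2/c^2


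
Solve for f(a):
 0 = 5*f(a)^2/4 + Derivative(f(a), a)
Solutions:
 f(a) = 4/(C1 + 5*a)


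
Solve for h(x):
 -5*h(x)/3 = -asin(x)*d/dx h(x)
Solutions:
 h(x) = C1*exp(5*Integral(1/asin(x), x)/3)


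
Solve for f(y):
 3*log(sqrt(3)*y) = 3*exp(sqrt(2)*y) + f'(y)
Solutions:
 f(y) = C1 + 3*y*log(y) + y*(-3 + 3*log(3)/2) - 3*sqrt(2)*exp(sqrt(2)*y)/2


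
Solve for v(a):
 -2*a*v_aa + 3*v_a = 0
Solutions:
 v(a) = C1 + C2*a^(5/2)


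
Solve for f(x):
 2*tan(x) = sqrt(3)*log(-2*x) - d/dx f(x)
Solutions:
 f(x) = C1 + sqrt(3)*x*(log(-x) - 1) + sqrt(3)*x*log(2) + 2*log(cos(x))


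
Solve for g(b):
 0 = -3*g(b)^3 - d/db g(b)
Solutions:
 g(b) = -sqrt(2)*sqrt(-1/(C1 - 3*b))/2
 g(b) = sqrt(2)*sqrt(-1/(C1 - 3*b))/2


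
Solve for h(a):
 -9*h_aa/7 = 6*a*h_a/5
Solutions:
 h(a) = C1 + C2*erf(sqrt(105)*a/15)


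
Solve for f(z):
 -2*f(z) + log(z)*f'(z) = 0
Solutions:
 f(z) = C1*exp(2*li(z))


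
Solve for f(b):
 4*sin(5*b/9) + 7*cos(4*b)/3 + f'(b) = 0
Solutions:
 f(b) = C1 - 7*sin(4*b)/12 + 36*cos(5*b/9)/5


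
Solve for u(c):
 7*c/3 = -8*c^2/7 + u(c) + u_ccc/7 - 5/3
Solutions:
 u(c) = C3*exp(-7^(1/3)*c) + 8*c^2/7 + 7*c/3 + (C1*sin(sqrt(3)*7^(1/3)*c/2) + C2*cos(sqrt(3)*7^(1/3)*c/2))*exp(7^(1/3)*c/2) + 5/3


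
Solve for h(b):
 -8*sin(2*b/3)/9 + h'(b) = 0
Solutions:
 h(b) = C1 - 4*cos(2*b/3)/3


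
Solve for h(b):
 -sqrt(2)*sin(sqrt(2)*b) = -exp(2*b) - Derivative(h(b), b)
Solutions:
 h(b) = C1 - exp(2*b)/2 - cos(sqrt(2)*b)


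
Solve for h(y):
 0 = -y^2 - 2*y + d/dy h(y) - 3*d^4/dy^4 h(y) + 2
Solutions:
 h(y) = C1 + C4*exp(3^(2/3)*y/3) + y^3/3 + y^2 - 2*y + (C2*sin(3^(1/6)*y/2) + C3*cos(3^(1/6)*y/2))*exp(-3^(2/3)*y/6)


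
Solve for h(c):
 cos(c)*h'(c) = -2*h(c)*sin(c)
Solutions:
 h(c) = C1*cos(c)^2


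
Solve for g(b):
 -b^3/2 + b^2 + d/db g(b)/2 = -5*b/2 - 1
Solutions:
 g(b) = C1 + b^4/4 - 2*b^3/3 - 5*b^2/2 - 2*b


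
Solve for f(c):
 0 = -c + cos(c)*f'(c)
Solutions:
 f(c) = C1 + Integral(c/cos(c), c)


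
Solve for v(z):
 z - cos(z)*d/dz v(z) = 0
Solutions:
 v(z) = C1 + Integral(z/cos(z), z)


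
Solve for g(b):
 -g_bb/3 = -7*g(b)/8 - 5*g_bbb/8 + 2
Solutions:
 g(b) = C1*exp(b*(128*2^(1/3)/(135*sqrt(878689) + 126551)^(1/3) + 32 + 2^(2/3)*(135*sqrt(878689) + 126551)^(1/3))/180)*sin(2^(1/3)*sqrt(3)*b*(-2^(1/3)*(135*sqrt(878689) + 126551)^(1/3) + 128/(135*sqrt(878689) + 126551)^(1/3))/180) + C2*exp(b*(128*2^(1/3)/(135*sqrt(878689) + 126551)^(1/3) + 32 + 2^(2/3)*(135*sqrt(878689) + 126551)^(1/3))/180)*cos(2^(1/3)*sqrt(3)*b*(-2^(1/3)*(135*sqrt(878689) + 126551)^(1/3) + 128/(135*sqrt(878689) + 126551)^(1/3))/180) + C3*exp(b*(-2^(2/3)*(135*sqrt(878689) + 126551)^(1/3) - 128*2^(1/3)/(135*sqrt(878689) + 126551)^(1/3) + 16)/90) + 16/7


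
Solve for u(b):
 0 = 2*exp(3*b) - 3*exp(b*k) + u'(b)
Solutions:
 u(b) = C1 - 2*exp(3*b)/3 + 3*exp(b*k)/k


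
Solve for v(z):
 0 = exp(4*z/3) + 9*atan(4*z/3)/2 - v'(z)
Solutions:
 v(z) = C1 + 9*z*atan(4*z/3)/2 + 3*exp(4*z/3)/4 - 27*log(16*z^2 + 9)/16


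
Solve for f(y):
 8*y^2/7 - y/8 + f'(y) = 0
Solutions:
 f(y) = C1 - 8*y^3/21 + y^2/16


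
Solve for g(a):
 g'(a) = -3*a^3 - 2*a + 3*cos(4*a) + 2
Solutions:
 g(a) = C1 - 3*a^4/4 - a^2 + 2*a + 3*sin(4*a)/4


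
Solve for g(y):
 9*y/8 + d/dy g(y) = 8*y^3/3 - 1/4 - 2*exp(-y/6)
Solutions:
 g(y) = C1 + 2*y^4/3 - 9*y^2/16 - y/4 + 12*exp(-y/6)


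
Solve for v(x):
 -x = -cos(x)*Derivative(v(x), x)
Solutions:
 v(x) = C1 + Integral(x/cos(x), x)


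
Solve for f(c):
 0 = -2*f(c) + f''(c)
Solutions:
 f(c) = C1*exp(-sqrt(2)*c) + C2*exp(sqrt(2)*c)


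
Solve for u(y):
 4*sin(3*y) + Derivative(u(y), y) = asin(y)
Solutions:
 u(y) = C1 + y*asin(y) + sqrt(1 - y^2) + 4*cos(3*y)/3


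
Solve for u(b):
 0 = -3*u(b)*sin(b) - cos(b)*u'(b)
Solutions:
 u(b) = C1*cos(b)^3


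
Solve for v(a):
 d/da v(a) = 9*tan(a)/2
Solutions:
 v(a) = C1 - 9*log(cos(a))/2


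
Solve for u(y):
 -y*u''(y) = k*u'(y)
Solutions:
 u(y) = C1 + y^(1 - re(k))*(C2*sin(log(y)*Abs(im(k))) + C3*cos(log(y)*im(k)))


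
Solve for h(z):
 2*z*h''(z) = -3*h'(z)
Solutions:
 h(z) = C1 + C2/sqrt(z)


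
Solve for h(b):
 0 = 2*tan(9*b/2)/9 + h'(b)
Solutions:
 h(b) = C1 + 4*log(cos(9*b/2))/81


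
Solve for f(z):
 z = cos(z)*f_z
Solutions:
 f(z) = C1 + Integral(z/cos(z), z)


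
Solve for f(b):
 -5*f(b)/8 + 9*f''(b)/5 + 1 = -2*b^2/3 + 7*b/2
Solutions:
 f(b) = C1*exp(-5*sqrt(2)*b/12) + C2*exp(5*sqrt(2)*b/12) + 16*b^2/15 - 28*b/5 + 968/125


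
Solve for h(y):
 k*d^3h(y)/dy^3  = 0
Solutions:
 h(y) = C1 + C2*y + C3*y^2


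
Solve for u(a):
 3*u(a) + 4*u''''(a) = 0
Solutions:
 u(a) = (C1*sin(3^(1/4)*a/2) + C2*cos(3^(1/4)*a/2))*exp(-3^(1/4)*a/2) + (C3*sin(3^(1/4)*a/2) + C4*cos(3^(1/4)*a/2))*exp(3^(1/4)*a/2)


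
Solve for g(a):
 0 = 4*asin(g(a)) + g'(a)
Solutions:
 Integral(1/asin(_y), (_y, g(a))) = C1 - 4*a


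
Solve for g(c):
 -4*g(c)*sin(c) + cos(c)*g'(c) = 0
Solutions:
 g(c) = C1/cos(c)^4


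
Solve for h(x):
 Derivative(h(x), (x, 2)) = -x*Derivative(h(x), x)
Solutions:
 h(x) = C1 + C2*erf(sqrt(2)*x/2)


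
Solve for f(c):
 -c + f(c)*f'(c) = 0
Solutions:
 f(c) = -sqrt(C1 + c^2)
 f(c) = sqrt(C1 + c^2)


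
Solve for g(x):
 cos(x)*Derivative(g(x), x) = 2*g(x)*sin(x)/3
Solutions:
 g(x) = C1/cos(x)^(2/3)


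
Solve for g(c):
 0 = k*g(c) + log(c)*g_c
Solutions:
 g(c) = C1*exp(-k*li(c))


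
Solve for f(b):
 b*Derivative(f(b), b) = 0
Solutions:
 f(b) = C1


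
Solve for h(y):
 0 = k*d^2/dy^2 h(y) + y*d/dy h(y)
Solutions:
 h(y) = C1 + C2*sqrt(k)*erf(sqrt(2)*y*sqrt(1/k)/2)


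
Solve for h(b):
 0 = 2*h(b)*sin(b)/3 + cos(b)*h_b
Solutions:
 h(b) = C1*cos(b)^(2/3)


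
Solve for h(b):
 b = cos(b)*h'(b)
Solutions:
 h(b) = C1 + Integral(b/cos(b), b)


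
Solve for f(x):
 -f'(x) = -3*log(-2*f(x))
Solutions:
 -Integral(1/(log(-_y) + log(2)), (_y, f(x)))/3 = C1 - x


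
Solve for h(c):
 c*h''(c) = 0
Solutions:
 h(c) = C1 + C2*c


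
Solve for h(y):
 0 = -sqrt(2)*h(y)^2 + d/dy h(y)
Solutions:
 h(y) = -1/(C1 + sqrt(2)*y)


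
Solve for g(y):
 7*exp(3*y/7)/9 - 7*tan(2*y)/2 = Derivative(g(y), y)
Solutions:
 g(y) = C1 + 49*exp(3*y/7)/27 + 7*log(cos(2*y))/4


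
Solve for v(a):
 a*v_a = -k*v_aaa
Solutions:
 v(a) = C1 + Integral(C2*airyai(a*(-1/k)^(1/3)) + C3*airybi(a*(-1/k)^(1/3)), a)


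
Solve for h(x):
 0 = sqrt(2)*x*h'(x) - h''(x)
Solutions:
 h(x) = C1 + C2*erfi(2^(3/4)*x/2)


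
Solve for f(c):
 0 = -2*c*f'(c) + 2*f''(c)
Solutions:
 f(c) = C1 + C2*erfi(sqrt(2)*c/2)


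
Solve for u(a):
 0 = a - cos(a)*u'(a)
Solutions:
 u(a) = C1 + Integral(a/cos(a), a)


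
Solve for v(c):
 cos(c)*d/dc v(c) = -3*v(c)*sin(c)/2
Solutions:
 v(c) = C1*cos(c)^(3/2)


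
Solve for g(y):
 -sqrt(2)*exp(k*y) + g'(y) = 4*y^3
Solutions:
 g(y) = C1 + y^4 + sqrt(2)*exp(k*y)/k


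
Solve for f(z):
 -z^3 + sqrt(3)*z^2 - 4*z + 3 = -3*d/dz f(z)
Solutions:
 f(z) = C1 + z^4/12 - sqrt(3)*z^3/9 + 2*z^2/3 - z


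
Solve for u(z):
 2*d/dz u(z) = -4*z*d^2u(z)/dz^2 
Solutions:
 u(z) = C1 + C2*sqrt(z)


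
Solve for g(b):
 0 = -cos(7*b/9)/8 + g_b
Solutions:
 g(b) = C1 + 9*sin(7*b/9)/56


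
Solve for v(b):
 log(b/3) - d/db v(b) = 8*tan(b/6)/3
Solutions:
 v(b) = C1 + b*log(b) - b*log(3) - b + 16*log(cos(b/6))


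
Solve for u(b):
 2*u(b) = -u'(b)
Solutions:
 u(b) = C1*exp(-2*b)


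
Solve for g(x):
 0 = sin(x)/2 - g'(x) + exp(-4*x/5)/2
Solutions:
 g(x) = C1 - cos(x)/2 - 5*exp(-4*x/5)/8


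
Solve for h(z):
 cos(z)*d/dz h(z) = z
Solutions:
 h(z) = C1 + Integral(z/cos(z), z)


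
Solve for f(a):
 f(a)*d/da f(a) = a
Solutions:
 f(a) = -sqrt(C1 + a^2)
 f(a) = sqrt(C1 + a^2)


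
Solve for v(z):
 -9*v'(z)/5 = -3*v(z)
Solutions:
 v(z) = C1*exp(5*z/3)


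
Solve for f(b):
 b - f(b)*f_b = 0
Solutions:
 f(b) = -sqrt(C1 + b^2)
 f(b) = sqrt(C1 + b^2)


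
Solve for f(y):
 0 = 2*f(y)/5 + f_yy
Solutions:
 f(y) = C1*sin(sqrt(10)*y/5) + C2*cos(sqrt(10)*y/5)


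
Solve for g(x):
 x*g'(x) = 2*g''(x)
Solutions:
 g(x) = C1 + C2*erfi(x/2)


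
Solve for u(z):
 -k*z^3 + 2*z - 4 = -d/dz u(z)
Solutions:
 u(z) = C1 + k*z^4/4 - z^2 + 4*z


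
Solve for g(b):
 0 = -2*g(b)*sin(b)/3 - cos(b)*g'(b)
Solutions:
 g(b) = C1*cos(b)^(2/3)


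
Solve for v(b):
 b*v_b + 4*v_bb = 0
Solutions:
 v(b) = C1 + C2*erf(sqrt(2)*b/4)


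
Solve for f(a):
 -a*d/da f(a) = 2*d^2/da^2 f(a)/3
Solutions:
 f(a) = C1 + C2*erf(sqrt(3)*a/2)


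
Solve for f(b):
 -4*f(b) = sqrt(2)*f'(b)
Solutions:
 f(b) = C1*exp(-2*sqrt(2)*b)


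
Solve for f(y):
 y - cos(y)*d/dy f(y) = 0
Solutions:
 f(y) = C1 + Integral(y/cos(y), y)


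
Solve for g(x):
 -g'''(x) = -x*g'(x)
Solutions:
 g(x) = C1 + Integral(C2*airyai(x) + C3*airybi(x), x)


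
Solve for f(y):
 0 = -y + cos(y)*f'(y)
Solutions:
 f(y) = C1 + Integral(y/cos(y), y)


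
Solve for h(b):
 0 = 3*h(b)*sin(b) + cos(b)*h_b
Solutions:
 h(b) = C1*cos(b)^3


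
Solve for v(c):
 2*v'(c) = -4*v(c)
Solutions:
 v(c) = C1*exp(-2*c)


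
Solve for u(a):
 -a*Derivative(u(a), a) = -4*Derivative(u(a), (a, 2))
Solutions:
 u(a) = C1 + C2*erfi(sqrt(2)*a/4)


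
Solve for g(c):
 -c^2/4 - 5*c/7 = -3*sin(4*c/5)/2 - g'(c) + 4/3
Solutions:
 g(c) = C1 + c^3/12 + 5*c^2/14 + 4*c/3 + 15*cos(4*c/5)/8


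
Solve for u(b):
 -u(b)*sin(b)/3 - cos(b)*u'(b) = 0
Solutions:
 u(b) = C1*cos(b)^(1/3)


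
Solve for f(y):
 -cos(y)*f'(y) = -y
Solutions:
 f(y) = C1 + Integral(y/cos(y), y)


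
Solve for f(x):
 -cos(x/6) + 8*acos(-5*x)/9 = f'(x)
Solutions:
 f(x) = C1 + 8*x*acos(-5*x)/9 + 8*sqrt(1 - 25*x^2)/45 - 6*sin(x/6)


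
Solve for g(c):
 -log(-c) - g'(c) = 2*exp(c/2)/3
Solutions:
 g(c) = C1 - c*log(-c) + c - 4*exp(c/2)/3


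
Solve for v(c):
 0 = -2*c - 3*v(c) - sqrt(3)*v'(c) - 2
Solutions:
 v(c) = C1*exp(-sqrt(3)*c) - 2*c/3 - 2/3 + 2*sqrt(3)/9


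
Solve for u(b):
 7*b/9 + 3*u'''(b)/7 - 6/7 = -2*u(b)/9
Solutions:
 u(b) = C3*exp(-14^(1/3)*b/3) - 7*b/2 + (C1*sin(14^(1/3)*sqrt(3)*b/6) + C2*cos(14^(1/3)*sqrt(3)*b/6))*exp(14^(1/3)*b/6) + 27/7


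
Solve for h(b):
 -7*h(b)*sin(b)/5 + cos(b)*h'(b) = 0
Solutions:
 h(b) = C1/cos(b)^(7/5)


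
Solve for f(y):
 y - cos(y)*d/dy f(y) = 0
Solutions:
 f(y) = C1 + Integral(y/cos(y), y)


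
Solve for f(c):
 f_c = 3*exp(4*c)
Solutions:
 f(c) = C1 + 3*exp(4*c)/4


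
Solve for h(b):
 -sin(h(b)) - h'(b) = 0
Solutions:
 h(b) = -acos((-C1 - exp(2*b))/(C1 - exp(2*b))) + 2*pi
 h(b) = acos((-C1 - exp(2*b))/(C1 - exp(2*b)))


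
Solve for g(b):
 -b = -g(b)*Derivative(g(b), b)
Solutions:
 g(b) = -sqrt(C1 + b^2)
 g(b) = sqrt(C1 + b^2)


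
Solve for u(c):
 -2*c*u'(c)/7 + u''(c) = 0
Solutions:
 u(c) = C1 + C2*erfi(sqrt(7)*c/7)


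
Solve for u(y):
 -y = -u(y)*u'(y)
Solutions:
 u(y) = -sqrt(C1 + y^2)
 u(y) = sqrt(C1 + y^2)


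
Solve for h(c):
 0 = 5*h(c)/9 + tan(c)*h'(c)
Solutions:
 h(c) = C1/sin(c)^(5/9)


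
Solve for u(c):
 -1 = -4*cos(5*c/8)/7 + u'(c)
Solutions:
 u(c) = C1 - c + 32*sin(5*c/8)/35


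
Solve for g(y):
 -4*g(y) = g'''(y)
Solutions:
 g(y) = C3*exp(-2^(2/3)*y) + (C1*sin(2^(2/3)*sqrt(3)*y/2) + C2*cos(2^(2/3)*sqrt(3)*y/2))*exp(2^(2/3)*y/2)


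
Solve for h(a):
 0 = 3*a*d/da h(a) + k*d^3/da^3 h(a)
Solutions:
 h(a) = C1 + Integral(C2*airyai(3^(1/3)*a*(-1/k)^(1/3)) + C3*airybi(3^(1/3)*a*(-1/k)^(1/3)), a)


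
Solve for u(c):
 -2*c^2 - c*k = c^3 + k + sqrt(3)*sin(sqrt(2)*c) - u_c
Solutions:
 u(c) = C1 + c^4/4 + 2*c^3/3 + c^2*k/2 + c*k - sqrt(6)*cos(sqrt(2)*c)/2


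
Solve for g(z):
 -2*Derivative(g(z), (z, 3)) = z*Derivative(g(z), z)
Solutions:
 g(z) = C1 + Integral(C2*airyai(-2^(2/3)*z/2) + C3*airybi(-2^(2/3)*z/2), z)


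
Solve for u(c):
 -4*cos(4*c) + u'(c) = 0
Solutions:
 u(c) = C1 + sin(4*c)


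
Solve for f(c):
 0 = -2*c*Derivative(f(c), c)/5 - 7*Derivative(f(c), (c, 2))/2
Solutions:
 f(c) = C1 + C2*erf(sqrt(70)*c/35)


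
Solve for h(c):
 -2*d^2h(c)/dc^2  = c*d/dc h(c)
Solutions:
 h(c) = C1 + C2*erf(c/2)


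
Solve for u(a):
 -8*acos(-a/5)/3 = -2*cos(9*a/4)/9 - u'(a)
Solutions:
 u(a) = C1 + 8*a*acos(-a/5)/3 + 8*sqrt(25 - a^2)/3 - 8*sin(9*a/4)/81


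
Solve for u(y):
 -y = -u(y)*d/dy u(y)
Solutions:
 u(y) = -sqrt(C1 + y^2)
 u(y) = sqrt(C1 + y^2)


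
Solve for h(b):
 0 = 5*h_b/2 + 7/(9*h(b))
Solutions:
 h(b) = -sqrt(C1 - 140*b)/15
 h(b) = sqrt(C1 - 140*b)/15


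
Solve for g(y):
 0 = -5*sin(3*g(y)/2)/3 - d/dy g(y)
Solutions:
 g(y) = -2*acos((-C1 - exp(5*y))/(C1 - exp(5*y)))/3 + 4*pi/3
 g(y) = 2*acos((-C1 - exp(5*y))/(C1 - exp(5*y)))/3


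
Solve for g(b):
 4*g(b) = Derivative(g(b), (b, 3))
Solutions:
 g(b) = C3*exp(2^(2/3)*b) + (C1*sin(2^(2/3)*sqrt(3)*b/2) + C2*cos(2^(2/3)*sqrt(3)*b/2))*exp(-2^(2/3)*b/2)


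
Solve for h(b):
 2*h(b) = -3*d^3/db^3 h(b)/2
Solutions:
 h(b) = C3*exp(-6^(2/3)*b/3) + (C1*sin(2^(2/3)*3^(1/6)*b/2) + C2*cos(2^(2/3)*3^(1/6)*b/2))*exp(6^(2/3)*b/6)


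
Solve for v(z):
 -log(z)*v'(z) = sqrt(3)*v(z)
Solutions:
 v(z) = C1*exp(-sqrt(3)*li(z))


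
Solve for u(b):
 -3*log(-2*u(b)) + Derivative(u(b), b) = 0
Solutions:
 -Integral(1/(log(-_y) + log(2)), (_y, u(b)))/3 = C1 - b


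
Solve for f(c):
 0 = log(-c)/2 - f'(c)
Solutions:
 f(c) = C1 + c*log(-c)/2 - c/2


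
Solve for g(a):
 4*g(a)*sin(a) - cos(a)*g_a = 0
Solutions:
 g(a) = C1/cos(a)^4


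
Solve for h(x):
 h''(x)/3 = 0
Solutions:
 h(x) = C1 + C2*x


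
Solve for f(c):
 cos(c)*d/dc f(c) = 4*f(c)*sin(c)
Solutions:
 f(c) = C1/cos(c)^4


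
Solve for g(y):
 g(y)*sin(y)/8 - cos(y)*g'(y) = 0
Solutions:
 g(y) = C1/cos(y)^(1/8)


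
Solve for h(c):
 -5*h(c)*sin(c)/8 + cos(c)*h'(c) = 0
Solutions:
 h(c) = C1/cos(c)^(5/8)


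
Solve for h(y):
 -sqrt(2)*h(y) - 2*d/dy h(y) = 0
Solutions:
 h(y) = C1*exp(-sqrt(2)*y/2)


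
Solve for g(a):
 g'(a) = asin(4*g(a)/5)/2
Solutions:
 Integral(1/asin(4*_y/5), (_y, g(a))) = C1 + a/2


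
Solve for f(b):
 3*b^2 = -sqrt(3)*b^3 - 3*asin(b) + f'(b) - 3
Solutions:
 f(b) = C1 + sqrt(3)*b^4/4 + b^3 + 3*b*asin(b) + 3*b + 3*sqrt(1 - b^2)


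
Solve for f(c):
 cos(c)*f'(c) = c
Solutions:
 f(c) = C1 + Integral(c/cos(c), c)


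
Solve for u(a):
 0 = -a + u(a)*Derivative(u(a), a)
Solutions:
 u(a) = -sqrt(C1 + a^2)
 u(a) = sqrt(C1 + a^2)


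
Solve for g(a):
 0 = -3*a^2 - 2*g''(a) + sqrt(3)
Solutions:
 g(a) = C1 + C2*a - a^4/8 + sqrt(3)*a^2/4


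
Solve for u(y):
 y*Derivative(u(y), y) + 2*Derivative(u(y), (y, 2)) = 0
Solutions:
 u(y) = C1 + C2*erf(y/2)


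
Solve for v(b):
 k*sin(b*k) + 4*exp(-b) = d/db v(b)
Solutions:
 v(b) = C1 - cos(b*k) - 4*exp(-b)


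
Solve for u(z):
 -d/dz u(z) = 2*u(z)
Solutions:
 u(z) = C1*exp(-2*z)


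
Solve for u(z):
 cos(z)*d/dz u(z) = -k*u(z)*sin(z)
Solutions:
 u(z) = C1*exp(k*log(cos(z)))


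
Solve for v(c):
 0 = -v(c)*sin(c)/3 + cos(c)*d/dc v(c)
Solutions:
 v(c) = C1/cos(c)^(1/3)


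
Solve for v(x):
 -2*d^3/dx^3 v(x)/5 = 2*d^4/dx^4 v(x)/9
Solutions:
 v(x) = C1 + C2*x + C3*x^2 + C4*exp(-9*x/5)


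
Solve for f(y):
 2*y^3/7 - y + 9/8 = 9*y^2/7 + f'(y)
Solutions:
 f(y) = C1 + y^4/14 - 3*y^3/7 - y^2/2 + 9*y/8


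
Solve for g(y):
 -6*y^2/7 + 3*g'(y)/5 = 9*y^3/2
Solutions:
 g(y) = C1 + 15*y^4/8 + 10*y^3/21


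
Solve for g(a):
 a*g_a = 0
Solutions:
 g(a) = C1


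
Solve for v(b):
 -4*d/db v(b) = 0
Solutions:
 v(b) = C1


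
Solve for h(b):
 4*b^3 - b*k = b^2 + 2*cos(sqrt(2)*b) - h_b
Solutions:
 h(b) = C1 - b^4 + b^3/3 + b^2*k/2 + sqrt(2)*sin(sqrt(2)*b)


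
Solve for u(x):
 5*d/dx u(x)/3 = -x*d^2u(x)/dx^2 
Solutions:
 u(x) = C1 + C2/x^(2/3)


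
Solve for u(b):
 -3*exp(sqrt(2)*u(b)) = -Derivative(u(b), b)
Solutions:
 u(b) = sqrt(2)*(2*log(-1/(C1 + 3*b)) - log(2))/4


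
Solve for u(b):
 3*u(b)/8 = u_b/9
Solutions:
 u(b) = C1*exp(27*b/8)


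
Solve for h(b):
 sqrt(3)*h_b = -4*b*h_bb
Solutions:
 h(b) = C1 + C2*b^(1 - sqrt(3)/4)


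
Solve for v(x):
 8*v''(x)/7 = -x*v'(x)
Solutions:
 v(x) = C1 + C2*erf(sqrt(7)*x/4)


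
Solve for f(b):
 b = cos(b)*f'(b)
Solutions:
 f(b) = C1 + Integral(b/cos(b), b)


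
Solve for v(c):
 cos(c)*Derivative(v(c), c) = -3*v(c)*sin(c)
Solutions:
 v(c) = C1*cos(c)^3


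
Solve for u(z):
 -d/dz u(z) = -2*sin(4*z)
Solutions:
 u(z) = C1 - cos(4*z)/2


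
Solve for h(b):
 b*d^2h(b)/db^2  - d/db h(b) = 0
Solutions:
 h(b) = C1 + C2*b^2


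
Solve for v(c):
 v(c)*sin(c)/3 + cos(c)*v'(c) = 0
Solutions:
 v(c) = C1*cos(c)^(1/3)


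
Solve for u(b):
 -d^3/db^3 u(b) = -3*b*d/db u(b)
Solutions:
 u(b) = C1 + Integral(C2*airyai(3^(1/3)*b) + C3*airybi(3^(1/3)*b), b)


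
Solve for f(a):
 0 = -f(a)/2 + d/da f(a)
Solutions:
 f(a) = C1*exp(a/2)


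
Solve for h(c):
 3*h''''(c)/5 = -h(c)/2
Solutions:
 h(c) = (C1*sin(10^(1/4)*3^(3/4)*c/6) + C2*cos(10^(1/4)*3^(3/4)*c/6))*exp(-10^(1/4)*3^(3/4)*c/6) + (C3*sin(10^(1/4)*3^(3/4)*c/6) + C4*cos(10^(1/4)*3^(3/4)*c/6))*exp(10^(1/4)*3^(3/4)*c/6)


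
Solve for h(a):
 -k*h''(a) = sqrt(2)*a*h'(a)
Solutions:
 h(a) = C1 + C2*sqrt(k)*erf(2^(3/4)*a*sqrt(1/k)/2)


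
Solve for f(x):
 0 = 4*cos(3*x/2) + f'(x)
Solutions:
 f(x) = C1 - 8*sin(3*x/2)/3


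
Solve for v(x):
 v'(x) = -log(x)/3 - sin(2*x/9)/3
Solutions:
 v(x) = C1 - x*log(x)/3 + x/3 + 3*cos(2*x/9)/2


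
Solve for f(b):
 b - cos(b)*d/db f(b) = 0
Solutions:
 f(b) = C1 + Integral(b/cos(b), b)


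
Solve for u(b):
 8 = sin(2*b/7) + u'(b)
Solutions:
 u(b) = C1 + 8*b + 7*cos(2*b/7)/2


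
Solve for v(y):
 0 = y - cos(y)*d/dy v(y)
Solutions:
 v(y) = C1 + Integral(y/cos(y), y)


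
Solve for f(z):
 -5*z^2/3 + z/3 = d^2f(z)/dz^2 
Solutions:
 f(z) = C1 + C2*z - 5*z^4/36 + z^3/18


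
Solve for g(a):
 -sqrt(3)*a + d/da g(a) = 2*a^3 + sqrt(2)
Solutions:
 g(a) = C1 + a^4/2 + sqrt(3)*a^2/2 + sqrt(2)*a


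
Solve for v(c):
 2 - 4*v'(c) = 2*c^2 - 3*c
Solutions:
 v(c) = C1 - c^3/6 + 3*c^2/8 + c/2


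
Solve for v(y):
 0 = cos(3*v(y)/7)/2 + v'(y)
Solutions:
 y/2 - 7*log(sin(3*v(y)/7) - 1)/6 + 7*log(sin(3*v(y)/7) + 1)/6 = C1


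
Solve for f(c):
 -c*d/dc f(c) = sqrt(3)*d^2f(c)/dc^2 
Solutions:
 f(c) = C1 + C2*erf(sqrt(2)*3^(3/4)*c/6)


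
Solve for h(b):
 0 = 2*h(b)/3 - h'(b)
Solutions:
 h(b) = C1*exp(2*b/3)


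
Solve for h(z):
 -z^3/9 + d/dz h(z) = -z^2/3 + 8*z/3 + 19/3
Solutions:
 h(z) = C1 + z^4/36 - z^3/9 + 4*z^2/3 + 19*z/3


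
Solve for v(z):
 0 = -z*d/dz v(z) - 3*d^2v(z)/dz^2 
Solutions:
 v(z) = C1 + C2*erf(sqrt(6)*z/6)


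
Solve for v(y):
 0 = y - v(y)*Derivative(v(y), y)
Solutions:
 v(y) = -sqrt(C1 + y^2)
 v(y) = sqrt(C1 + y^2)


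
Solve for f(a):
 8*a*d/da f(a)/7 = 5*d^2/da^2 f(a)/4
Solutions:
 f(a) = C1 + C2*erfi(4*sqrt(35)*a/35)


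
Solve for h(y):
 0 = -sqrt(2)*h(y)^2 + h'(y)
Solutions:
 h(y) = -1/(C1 + sqrt(2)*y)


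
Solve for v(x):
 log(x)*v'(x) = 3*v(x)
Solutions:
 v(x) = C1*exp(3*li(x))


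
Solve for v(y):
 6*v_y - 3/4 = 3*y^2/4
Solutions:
 v(y) = C1 + y^3/24 + y/8


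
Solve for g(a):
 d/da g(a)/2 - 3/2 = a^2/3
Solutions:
 g(a) = C1 + 2*a^3/9 + 3*a


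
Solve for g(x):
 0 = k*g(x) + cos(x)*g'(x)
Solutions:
 g(x) = C1*exp(k*(log(sin(x) - 1) - log(sin(x) + 1))/2)


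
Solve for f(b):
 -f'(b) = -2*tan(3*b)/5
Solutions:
 f(b) = C1 - 2*log(cos(3*b))/15


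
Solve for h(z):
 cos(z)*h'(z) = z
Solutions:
 h(z) = C1 + Integral(z/cos(z), z)


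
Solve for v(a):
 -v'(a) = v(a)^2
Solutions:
 v(a) = 1/(C1 + a)


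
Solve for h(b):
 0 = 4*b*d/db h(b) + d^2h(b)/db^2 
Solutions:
 h(b) = C1 + C2*erf(sqrt(2)*b)


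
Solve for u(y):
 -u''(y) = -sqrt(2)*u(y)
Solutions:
 u(y) = C1*exp(-2^(1/4)*y) + C2*exp(2^(1/4)*y)


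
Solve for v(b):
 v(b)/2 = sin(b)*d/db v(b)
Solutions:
 v(b) = C1*(cos(b) - 1)^(1/4)/(cos(b) + 1)^(1/4)


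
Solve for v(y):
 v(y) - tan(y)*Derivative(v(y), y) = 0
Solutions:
 v(y) = C1*sin(y)


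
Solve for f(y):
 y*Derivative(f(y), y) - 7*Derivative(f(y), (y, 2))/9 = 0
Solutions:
 f(y) = C1 + C2*erfi(3*sqrt(14)*y/14)


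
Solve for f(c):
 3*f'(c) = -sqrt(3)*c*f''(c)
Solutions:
 f(c) = C1 + C2*c^(1 - sqrt(3))


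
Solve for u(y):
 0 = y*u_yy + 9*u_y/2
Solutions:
 u(y) = C1 + C2/y^(7/2)


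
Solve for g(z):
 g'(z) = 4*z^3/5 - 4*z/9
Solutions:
 g(z) = C1 + z^4/5 - 2*z^2/9


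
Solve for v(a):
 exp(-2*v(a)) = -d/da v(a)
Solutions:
 v(a) = log(-sqrt(C1 - 2*a))
 v(a) = log(C1 - 2*a)/2


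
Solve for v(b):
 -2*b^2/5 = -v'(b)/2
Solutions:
 v(b) = C1 + 4*b^3/15


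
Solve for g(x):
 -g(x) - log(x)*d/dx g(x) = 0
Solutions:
 g(x) = C1*exp(-li(x))


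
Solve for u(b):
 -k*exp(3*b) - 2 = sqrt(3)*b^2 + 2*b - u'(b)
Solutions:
 u(b) = C1 + sqrt(3)*b^3/3 + b^2 + 2*b + k*exp(3*b)/3


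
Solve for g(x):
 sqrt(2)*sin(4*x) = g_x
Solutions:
 g(x) = C1 - sqrt(2)*cos(4*x)/4


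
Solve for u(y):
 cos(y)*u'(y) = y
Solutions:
 u(y) = C1 + Integral(y/cos(y), y)


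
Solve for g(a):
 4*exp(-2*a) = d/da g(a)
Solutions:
 g(a) = C1 - 2*exp(-2*a)


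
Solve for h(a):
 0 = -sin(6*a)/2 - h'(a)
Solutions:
 h(a) = C1 + cos(6*a)/12


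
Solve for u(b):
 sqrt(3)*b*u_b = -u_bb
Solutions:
 u(b) = C1 + C2*erf(sqrt(2)*3^(1/4)*b/2)


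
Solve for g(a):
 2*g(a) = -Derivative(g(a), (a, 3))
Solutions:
 g(a) = C3*exp(-2^(1/3)*a) + (C1*sin(2^(1/3)*sqrt(3)*a/2) + C2*cos(2^(1/3)*sqrt(3)*a/2))*exp(2^(1/3)*a/2)


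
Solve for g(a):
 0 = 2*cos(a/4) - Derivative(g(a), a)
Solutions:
 g(a) = C1 + 8*sin(a/4)


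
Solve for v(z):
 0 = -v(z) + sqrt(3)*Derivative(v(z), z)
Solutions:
 v(z) = C1*exp(sqrt(3)*z/3)


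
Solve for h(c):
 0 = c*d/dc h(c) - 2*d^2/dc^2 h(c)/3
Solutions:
 h(c) = C1 + C2*erfi(sqrt(3)*c/2)


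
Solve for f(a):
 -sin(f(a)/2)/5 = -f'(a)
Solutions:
 -a/5 + log(cos(f(a)/2) - 1) - log(cos(f(a)/2) + 1) = C1


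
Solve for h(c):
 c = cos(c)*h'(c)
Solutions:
 h(c) = C1 + Integral(c/cos(c), c)


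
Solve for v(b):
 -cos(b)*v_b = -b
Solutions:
 v(b) = C1 + Integral(b/cos(b), b)


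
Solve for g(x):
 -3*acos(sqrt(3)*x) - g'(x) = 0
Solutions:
 g(x) = C1 - 3*x*acos(sqrt(3)*x) + sqrt(3)*sqrt(1 - 3*x^2)


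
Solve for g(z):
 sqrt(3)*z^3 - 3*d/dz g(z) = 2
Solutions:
 g(z) = C1 + sqrt(3)*z^4/12 - 2*z/3


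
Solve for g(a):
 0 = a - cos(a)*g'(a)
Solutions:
 g(a) = C1 + Integral(a/cos(a), a)


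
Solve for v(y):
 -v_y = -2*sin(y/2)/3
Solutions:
 v(y) = C1 - 4*cos(y/2)/3


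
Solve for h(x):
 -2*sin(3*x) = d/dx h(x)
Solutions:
 h(x) = C1 + 2*cos(3*x)/3


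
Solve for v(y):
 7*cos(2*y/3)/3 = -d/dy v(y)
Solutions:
 v(y) = C1 - 7*sin(2*y/3)/2


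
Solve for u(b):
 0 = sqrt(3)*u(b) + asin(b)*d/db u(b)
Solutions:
 u(b) = C1*exp(-sqrt(3)*Integral(1/asin(b), b))


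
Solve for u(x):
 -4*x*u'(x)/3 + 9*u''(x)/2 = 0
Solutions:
 u(x) = C1 + C2*erfi(2*sqrt(3)*x/9)


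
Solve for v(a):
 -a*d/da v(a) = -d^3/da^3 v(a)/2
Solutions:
 v(a) = C1 + Integral(C2*airyai(2^(1/3)*a) + C3*airybi(2^(1/3)*a), a)


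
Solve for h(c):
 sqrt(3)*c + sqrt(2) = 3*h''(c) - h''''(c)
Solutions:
 h(c) = C1 + C2*c + C3*exp(-sqrt(3)*c) + C4*exp(sqrt(3)*c) + sqrt(3)*c^3/18 + sqrt(2)*c^2/6


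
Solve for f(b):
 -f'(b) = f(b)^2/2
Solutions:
 f(b) = 2/(C1 + b)


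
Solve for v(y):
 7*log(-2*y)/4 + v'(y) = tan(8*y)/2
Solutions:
 v(y) = C1 - 7*y*log(-y)/4 - 7*y*log(2)/4 + 7*y/4 - log(cos(8*y))/16


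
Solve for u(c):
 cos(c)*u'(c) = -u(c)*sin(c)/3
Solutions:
 u(c) = C1*cos(c)^(1/3)


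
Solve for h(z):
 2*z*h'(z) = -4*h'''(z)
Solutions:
 h(z) = C1 + Integral(C2*airyai(-2^(2/3)*z/2) + C3*airybi(-2^(2/3)*z/2), z)


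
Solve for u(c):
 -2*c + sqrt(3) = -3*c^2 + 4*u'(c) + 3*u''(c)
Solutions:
 u(c) = C1 + C2*exp(-4*c/3) + c^3/4 - 13*c^2/16 + sqrt(3)*c/4 + 39*c/32


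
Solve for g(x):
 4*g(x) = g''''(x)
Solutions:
 g(x) = C1*exp(-sqrt(2)*x) + C2*exp(sqrt(2)*x) + C3*sin(sqrt(2)*x) + C4*cos(sqrt(2)*x)


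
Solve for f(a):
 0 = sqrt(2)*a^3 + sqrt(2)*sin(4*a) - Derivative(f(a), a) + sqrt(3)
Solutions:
 f(a) = C1 + sqrt(2)*a^4/4 + sqrt(3)*a - sqrt(2)*cos(4*a)/4


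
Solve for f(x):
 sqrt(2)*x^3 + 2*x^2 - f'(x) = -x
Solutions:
 f(x) = C1 + sqrt(2)*x^4/4 + 2*x^3/3 + x^2/2


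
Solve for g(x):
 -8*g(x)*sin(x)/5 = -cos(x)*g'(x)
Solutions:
 g(x) = C1/cos(x)^(8/5)


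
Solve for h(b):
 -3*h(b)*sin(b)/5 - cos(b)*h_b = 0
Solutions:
 h(b) = C1*cos(b)^(3/5)


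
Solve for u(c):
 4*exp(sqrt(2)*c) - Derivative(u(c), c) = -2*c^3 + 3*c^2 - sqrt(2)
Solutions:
 u(c) = C1 + c^4/2 - c^3 + sqrt(2)*c + 2*sqrt(2)*exp(sqrt(2)*c)


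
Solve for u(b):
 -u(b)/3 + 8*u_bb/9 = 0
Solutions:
 u(b) = C1*exp(-sqrt(6)*b/4) + C2*exp(sqrt(6)*b/4)


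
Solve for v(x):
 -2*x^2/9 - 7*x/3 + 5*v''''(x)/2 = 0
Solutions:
 v(x) = C1 + C2*x + C3*x^2 + C4*x^3 + x^6/4050 + 7*x^5/900


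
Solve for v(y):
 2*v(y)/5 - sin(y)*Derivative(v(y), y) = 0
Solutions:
 v(y) = C1*(cos(y) - 1)^(1/5)/(cos(y) + 1)^(1/5)


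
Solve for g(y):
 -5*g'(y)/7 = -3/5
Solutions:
 g(y) = C1 + 21*y/25


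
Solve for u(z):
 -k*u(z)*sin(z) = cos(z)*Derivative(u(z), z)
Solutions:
 u(z) = C1*exp(k*log(cos(z)))


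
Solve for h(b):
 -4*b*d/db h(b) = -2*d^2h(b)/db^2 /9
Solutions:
 h(b) = C1 + C2*erfi(3*b)


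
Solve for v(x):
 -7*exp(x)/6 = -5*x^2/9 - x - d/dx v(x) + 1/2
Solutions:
 v(x) = C1 - 5*x^3/27 - x^2/2 + x/2 + 7*exp(x)/6


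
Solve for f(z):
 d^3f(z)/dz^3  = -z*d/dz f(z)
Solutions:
 f(z) = C1 + Integral(C2*airyai(-z) + C3*airybi(-z), z)


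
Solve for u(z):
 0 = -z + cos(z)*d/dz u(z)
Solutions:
 u(z) = C1 + Integral(z/cos(z), z)


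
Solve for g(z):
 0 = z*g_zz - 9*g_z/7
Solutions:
 g(z) = C1 + C2*z^(16/7)


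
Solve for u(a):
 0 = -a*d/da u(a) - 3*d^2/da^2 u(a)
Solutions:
 u(a) = C1 + C2*erf(sqrt(6)*a/6)


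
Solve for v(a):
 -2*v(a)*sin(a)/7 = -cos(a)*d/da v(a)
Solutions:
 v(a) = C1/cos(a)^(2/7)


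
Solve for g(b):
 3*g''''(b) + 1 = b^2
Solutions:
 g(b) = C1 + C2*b + C3*b^2 + C4*b^3 + b^6/1080 - b^4/72


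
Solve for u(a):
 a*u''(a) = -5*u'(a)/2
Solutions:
 u(a) = C1 + C2/a^(3/2)


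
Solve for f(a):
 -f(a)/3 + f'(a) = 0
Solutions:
 f(a) = C1*exp(a/3)


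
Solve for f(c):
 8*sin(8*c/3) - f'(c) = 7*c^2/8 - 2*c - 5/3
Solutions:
 f(c) = C1 - 7*c^3/24 + c^2 + 5*c/3 - 3*cos(8*c/3)


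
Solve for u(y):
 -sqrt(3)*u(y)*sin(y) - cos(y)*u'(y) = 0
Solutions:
 u(y) = C1*cos(y)^(sqrt(3))


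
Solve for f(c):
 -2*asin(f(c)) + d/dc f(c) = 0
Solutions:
 Integral(1/asin(_y), (_y, f(c))) = C1 + 2*c


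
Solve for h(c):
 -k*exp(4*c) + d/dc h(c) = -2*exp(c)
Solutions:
 h(c) = C1 + k*exp(4*c)/4 - 2*exp(c)


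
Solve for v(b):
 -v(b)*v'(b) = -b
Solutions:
 v(b) = -sqrt(C1 + b^2)
 v(b) = sqrt(C1 + b^2)


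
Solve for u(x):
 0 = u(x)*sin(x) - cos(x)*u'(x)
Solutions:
 u(x) = C1/cos(x)


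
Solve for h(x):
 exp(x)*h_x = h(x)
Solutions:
 h(x) = C1*exp(-exp(-x))


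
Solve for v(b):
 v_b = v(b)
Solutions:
 v(b) = C1*exp(b)


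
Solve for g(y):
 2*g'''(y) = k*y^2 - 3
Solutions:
 g(y) = C1 + C2*y + C3*y^2 + k*y^5/120 - y^3/4
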